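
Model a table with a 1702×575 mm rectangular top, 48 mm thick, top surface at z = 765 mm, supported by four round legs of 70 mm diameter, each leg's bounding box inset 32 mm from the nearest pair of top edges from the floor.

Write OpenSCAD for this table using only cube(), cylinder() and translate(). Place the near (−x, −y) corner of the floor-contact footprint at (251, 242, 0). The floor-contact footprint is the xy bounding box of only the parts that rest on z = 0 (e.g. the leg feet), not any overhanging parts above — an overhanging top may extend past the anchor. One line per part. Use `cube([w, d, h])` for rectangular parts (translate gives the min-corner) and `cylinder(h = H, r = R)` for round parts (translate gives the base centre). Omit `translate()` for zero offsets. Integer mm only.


translate([219, 210, 717]) cube([1702, 575, 48]);
translate([286, 277, 0]) cylinder(h = 717, r = 35);
translate([1854, 277, 0]) cylinder(h = 717, r = 35);
translate([286, 718, 0]) cylinder(h = 717, r = 35);
translate([1854, 718, 0]) cylinder(h = 717, r = 35);


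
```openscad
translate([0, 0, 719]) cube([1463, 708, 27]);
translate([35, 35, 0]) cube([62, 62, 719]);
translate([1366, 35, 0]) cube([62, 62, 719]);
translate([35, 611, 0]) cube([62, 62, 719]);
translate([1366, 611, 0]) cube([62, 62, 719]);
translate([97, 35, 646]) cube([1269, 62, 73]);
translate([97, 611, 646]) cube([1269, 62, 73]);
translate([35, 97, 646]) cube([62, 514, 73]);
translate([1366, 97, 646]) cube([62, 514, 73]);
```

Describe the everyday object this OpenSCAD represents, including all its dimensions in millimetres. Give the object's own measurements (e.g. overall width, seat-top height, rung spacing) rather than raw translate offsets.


A table: top 1463 mm (x) × 708 mm (y), 27 mm thick, upper face at z = 746 mm, on four 62×62 mm square legs, each inset 35 mm from the nearest pair of top edges from z = 0 to the bottom of the top. Four apron rails, 62 mm thick and 73 mm tall, run between adjacent legs with their top edges flush with the underside of the top and their outer faces flush with the legs' outer faces.


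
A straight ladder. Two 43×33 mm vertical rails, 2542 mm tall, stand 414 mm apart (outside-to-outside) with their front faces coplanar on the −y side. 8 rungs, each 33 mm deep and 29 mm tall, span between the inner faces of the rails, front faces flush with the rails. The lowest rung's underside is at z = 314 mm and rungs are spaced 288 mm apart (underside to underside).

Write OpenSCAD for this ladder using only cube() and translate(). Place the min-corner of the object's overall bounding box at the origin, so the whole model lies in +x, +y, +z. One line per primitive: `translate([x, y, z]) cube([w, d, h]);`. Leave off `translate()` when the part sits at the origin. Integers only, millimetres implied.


cube([43, 33, 2542]);
translate([371, 0, 0]) cube([43, 33, 2542]);
translate([43, 0, 314]) cube([328, 33, 29]);
translate([43, 0, 602]) cube([328, 33, 29]);
translate([43, 0, 890]) cube([328, 33, 29]);
translate([43, 0, 1178]) cube([328, 33, 29]);
translate([43, 0, 1466]) cube([328, 33, 29]);
translate([43, 0, 1754]) cube([328, 33, 29]);
translate([43, 0, 2042]) cube([328, 33, 29]);
translate([43, 0, 2330]) cube([328, 33, 29]);


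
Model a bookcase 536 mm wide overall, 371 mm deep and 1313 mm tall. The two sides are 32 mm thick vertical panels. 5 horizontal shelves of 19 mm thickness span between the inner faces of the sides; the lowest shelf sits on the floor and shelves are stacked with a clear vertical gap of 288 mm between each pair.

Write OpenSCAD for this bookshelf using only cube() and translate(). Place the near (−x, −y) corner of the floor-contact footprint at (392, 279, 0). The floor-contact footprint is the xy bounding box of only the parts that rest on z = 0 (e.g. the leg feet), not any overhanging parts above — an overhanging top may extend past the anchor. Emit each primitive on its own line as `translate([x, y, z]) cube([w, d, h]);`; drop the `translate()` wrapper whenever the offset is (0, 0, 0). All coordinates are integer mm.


translate([392, 279, 0]) cube([32, 371, 1313]);
translate([896, 279, 0]) cube([32, 371, 1313]);
translate([424, 279, 0]) cube([472, 371, 19]);
translate([424, 279, 307]) cube([472, 371, 19]);
translate([424, 279, 614]) cube([472, 371, 19]);
translate([424, 279, 921]) cube([472, 371, 19]);
translate([424, 279, 1228]) cube([472, 371, 19]);


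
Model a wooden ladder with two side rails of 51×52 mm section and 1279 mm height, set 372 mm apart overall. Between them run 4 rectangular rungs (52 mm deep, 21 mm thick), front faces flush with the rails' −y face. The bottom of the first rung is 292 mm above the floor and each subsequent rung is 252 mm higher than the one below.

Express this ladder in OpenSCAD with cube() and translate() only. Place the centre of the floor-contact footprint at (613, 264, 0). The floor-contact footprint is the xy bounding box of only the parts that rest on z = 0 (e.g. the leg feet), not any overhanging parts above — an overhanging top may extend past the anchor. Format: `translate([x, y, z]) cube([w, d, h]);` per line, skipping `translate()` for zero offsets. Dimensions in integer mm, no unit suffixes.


// rung span = 372 - 2*51 = 270
// rung[k] z = 292 + k*252
translate([427, 238, 0]) cube([51, 52, 1279]);
translate([748, 238, 0]) cube([51, 52, 1279]);
translate([478, 238, 292]) cube([270, 52, 21]);
translate([478, 238, 544]) cube([270, 52, 21]);
translate([478, 238, 796]) cube([270, 52, 21]);
translate([478, 238, 1048]) cube([270, 52, 21]);


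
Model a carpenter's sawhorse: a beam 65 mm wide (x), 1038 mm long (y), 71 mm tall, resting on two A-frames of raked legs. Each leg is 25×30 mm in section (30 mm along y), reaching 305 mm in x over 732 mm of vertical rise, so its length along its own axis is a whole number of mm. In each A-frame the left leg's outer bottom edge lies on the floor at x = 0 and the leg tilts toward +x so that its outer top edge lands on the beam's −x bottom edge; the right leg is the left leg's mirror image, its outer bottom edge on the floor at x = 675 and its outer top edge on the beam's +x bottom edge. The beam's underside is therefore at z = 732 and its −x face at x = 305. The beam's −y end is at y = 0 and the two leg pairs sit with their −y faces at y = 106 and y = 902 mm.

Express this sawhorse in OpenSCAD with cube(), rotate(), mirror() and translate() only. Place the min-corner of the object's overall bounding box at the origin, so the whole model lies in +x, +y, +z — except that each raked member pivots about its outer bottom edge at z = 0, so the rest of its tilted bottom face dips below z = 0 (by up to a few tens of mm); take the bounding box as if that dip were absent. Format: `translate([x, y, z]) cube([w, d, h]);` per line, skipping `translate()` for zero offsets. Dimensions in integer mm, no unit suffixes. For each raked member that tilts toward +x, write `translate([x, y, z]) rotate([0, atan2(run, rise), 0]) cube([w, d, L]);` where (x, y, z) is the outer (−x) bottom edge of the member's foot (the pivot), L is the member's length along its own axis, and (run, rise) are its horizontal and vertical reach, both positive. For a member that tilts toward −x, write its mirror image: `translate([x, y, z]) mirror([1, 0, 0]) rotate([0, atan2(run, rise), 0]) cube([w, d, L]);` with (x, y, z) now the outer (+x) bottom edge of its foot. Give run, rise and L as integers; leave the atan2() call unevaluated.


translate([305, 0, 732]) cube([65, 1038, 71]);
translate([0, 106, 0]) rotate([0, atan2(305, 732), 0]) cube([25, 30, 793]);
translate([675, 106, 0]) mirror([1, 0, 0]) rotate([0, atan2(305, 732), 0]) cube([25, 30, 793]);
translate([0, 902, 0]) rotate([0, atan2(305, 732), 0]) cube([25, 30, 793]);
translate([675, 902, 0]) mirror([1, 0, 0]) rotate([0, atan2(305, 732), 0]) cube([25, 30, 793]);


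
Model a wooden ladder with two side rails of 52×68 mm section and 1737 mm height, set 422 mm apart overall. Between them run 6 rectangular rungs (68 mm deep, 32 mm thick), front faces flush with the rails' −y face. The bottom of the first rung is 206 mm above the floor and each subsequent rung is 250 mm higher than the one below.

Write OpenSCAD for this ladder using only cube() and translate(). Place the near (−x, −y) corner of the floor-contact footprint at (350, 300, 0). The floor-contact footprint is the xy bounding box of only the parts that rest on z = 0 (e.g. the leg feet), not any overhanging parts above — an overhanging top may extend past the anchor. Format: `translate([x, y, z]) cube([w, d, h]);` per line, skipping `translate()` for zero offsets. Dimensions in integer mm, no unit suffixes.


// rung span = 422 - 2*52 = 318
// rung[k] z = 206 + k*250
translate([350, 300, 0]) cube([52, 68, 1737]);
translate([720, 300, 0]) cube([52, 68, 1737]);
translate([402, 300, 206]) cube([318, 68, 32]);
translate([402, 300, 456]) cube([318, 68, 32]);
translate([402, 300, 706]) cube([318, 68, 32]);
translate([402, 300, 956]) cube([318, 68, 32]);
translate([402, 300, 1206]) cube([318, 68, 32]);
translate([402, 300, 1456]) cube([318, 68, 32]);


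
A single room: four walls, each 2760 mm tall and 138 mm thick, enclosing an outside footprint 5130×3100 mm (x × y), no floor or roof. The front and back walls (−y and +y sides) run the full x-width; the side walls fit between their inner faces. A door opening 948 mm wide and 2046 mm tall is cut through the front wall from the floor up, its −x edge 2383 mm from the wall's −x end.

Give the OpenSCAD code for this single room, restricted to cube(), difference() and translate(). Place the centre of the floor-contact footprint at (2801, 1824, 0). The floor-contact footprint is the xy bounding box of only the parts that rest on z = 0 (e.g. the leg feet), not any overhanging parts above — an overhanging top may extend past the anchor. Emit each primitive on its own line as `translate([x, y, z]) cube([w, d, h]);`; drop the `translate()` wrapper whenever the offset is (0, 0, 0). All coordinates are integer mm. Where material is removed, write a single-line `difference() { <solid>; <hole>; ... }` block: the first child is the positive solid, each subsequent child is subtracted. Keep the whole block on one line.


difference() { translate([236, 274, 0]) cube([5130, 138, 2760]); translate([2619, 274, 0]) cube([948, 138, 2046]); }
translate([236, 3236, 0]) cube([5130, 138, 2760]);
translate([236, 412, 0]) cube([138, 2824, 2760]);
translate([5228, 412, 0]) cube([138, 2824, 2760]);


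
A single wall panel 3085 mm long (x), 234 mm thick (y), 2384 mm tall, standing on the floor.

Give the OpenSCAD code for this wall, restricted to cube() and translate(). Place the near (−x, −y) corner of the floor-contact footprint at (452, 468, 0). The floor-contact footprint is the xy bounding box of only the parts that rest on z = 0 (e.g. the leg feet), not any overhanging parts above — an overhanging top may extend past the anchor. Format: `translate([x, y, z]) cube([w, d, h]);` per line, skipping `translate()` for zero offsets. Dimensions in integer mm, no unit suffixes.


translate([452, 468, 0]) cube([3085, 234, 2384]);


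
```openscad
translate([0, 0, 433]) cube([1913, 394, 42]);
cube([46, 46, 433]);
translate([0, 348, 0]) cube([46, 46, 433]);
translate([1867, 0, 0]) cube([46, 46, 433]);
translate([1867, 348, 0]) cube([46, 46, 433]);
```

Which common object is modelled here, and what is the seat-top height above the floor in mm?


A bench. The seat-top height is 475 mm.

A long slab on four corner posts — a bench. The slab sits at z = 433 with thickness 42, so the top is 433 + 42 = 475 mm.


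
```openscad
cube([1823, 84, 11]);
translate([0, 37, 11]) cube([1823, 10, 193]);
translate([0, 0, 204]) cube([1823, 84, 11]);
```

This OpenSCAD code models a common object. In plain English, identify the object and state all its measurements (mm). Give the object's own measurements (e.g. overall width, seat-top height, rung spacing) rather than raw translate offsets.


An I-beam lying along x, 1823 mm long. Overall section height 215 mm. Two flanges 84 mm wide (y) and 11 mm thick, one on the floor and one at the top; a web 10 mm thick runs between them, centred on the flange width.


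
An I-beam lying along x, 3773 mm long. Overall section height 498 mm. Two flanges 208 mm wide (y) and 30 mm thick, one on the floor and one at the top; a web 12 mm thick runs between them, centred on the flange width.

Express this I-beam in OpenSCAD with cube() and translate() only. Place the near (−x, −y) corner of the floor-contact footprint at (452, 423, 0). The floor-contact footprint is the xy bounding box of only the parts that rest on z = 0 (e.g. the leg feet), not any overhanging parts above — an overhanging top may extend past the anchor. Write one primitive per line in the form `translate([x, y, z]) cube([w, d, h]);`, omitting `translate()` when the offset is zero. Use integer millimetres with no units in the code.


translate([452, 423, 0]) cube([3773, 208, 30]);
translate([452, 521, 30]) cube([3773, 12, 438]);
translate([452, 423, 468]) cube([3773, 208, 30]);


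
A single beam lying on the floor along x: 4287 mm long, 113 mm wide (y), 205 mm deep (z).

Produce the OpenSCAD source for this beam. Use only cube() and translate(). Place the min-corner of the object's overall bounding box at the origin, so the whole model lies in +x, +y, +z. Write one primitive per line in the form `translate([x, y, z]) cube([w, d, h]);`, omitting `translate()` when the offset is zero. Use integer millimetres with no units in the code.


cube([4287, 113, 205]);


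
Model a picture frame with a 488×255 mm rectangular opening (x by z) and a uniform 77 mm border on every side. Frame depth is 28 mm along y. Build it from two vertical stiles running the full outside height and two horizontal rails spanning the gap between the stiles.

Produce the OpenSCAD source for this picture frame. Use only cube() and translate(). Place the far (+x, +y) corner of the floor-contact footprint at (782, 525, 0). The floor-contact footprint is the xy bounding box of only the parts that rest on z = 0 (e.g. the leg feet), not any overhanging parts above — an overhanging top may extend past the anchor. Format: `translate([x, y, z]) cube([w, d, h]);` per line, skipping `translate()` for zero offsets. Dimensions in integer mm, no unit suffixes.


translate([140, 497, 0]) cube([77, 28, 409]);
translate([705, 497, 0]) cube([77, 28, 409]);
translate([217, 497, 0]) cube([488, 28, 77]);
translate([217, 497, 332]) cube([488, 28, 77]);


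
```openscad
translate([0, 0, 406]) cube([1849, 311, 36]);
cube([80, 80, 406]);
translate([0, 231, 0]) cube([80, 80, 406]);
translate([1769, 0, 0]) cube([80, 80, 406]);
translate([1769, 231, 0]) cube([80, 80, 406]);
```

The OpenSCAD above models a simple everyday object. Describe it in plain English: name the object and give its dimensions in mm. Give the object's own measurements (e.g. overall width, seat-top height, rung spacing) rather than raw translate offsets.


A bench: a 1849×311 mm seat slab, 36 mm thick, top at z = 442 mm, on four 80×80 mm square legs flush with the seat corners and standing on z = 0.


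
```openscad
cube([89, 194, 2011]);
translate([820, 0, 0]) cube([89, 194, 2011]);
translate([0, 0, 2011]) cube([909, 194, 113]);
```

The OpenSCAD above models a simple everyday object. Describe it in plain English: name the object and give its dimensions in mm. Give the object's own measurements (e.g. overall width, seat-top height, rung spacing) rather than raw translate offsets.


A door frame. The clear opening is 731 mm wide and 2011 mm high. Two 89 mm wide jambs, 194 mm deep, stand either side of the opening from the floor to the top of the opening. A 113 mm thick head sits across the top of both jambs, spanning the full outside width of the frame.


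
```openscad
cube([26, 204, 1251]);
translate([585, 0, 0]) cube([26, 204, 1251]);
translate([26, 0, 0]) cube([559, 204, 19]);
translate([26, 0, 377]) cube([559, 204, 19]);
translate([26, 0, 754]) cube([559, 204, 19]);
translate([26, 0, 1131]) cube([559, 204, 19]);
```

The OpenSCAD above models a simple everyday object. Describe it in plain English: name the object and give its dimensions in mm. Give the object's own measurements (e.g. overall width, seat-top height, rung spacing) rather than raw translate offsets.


An open bookshelf. Two side panels, each 26 mm thick, 204 mm deep and 1251 mm tall, stand 611 mm apart (outside-to-outside). Between them sit 4 shelves, each 19 mm thick and 204 mm deep, spanning the full gap between the sides. The bottom shelf rests on the floor (its underside at z = 0) and the clear gap between one shelf's top and the next shelf's underside is 358 mm.


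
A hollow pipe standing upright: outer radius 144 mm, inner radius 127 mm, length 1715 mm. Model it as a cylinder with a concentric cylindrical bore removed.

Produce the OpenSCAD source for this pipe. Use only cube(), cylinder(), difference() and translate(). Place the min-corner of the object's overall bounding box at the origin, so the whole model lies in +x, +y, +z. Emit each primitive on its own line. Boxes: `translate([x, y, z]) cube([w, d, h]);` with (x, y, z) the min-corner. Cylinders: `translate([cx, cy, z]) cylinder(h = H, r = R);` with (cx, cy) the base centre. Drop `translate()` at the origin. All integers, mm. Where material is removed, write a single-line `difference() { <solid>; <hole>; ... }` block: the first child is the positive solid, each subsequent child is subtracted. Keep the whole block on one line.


difference() { translate([144, 144, 0]) cylinder(h = 1715, r = 144); translate([144, 144, 0]) cylinder(h = 1715, r = 127); }


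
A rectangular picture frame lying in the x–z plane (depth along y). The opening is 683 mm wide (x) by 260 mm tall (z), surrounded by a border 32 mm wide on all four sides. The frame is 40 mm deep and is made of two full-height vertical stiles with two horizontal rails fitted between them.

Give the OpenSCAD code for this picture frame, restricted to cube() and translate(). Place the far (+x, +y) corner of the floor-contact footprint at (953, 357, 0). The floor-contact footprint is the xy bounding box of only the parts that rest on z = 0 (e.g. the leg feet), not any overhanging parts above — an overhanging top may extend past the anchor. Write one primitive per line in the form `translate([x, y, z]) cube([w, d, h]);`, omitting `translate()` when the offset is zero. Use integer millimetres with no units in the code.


translate([206, 317, 0]) cube([32, 40, 324]);
translate([921, 317, 0]) cube([32, 40, 324]);
translate([238, 317, 0]) cube([683, 40, 32]);
translate([238, 317, 292]) cube([683, 40, 32]);


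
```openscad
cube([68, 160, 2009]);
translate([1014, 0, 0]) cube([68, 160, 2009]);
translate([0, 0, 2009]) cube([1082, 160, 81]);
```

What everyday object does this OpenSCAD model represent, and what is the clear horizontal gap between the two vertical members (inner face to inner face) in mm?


A door frame. The clear opening width is 946 mm.

Two 2009 mm tall posts with a header on top — a door frame. The left jamb is 68 mm wide at x = 0; the right jamb starts at x = 1014. The clear opening is 1014 − 68 = 946 mm.


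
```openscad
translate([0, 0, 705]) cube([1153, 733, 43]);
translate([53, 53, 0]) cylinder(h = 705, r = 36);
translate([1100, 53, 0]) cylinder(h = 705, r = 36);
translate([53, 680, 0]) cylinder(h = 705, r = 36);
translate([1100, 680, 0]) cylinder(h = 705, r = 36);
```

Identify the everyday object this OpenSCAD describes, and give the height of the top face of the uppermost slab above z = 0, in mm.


A table. The table height is 748 mm.

A 1153×733×43 slab sits at z = 705 on four Ø72 mm round legs — a table. The top surface is at 705 + 43 = 748 mm.


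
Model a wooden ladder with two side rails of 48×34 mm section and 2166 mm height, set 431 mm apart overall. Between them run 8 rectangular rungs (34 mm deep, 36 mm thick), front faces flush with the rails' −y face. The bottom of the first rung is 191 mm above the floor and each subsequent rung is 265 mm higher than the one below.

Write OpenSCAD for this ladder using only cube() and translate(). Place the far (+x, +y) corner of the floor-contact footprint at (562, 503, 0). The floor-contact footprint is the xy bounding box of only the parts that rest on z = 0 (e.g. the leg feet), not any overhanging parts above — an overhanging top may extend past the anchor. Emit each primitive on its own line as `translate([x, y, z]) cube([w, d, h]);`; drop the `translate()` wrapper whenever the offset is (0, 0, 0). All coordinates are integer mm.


// rung span = 431 - 2*48 = 335
// rung[k] z = 191 + k*265
translate([131, 469, 0]) cube([48, 34, 2166]);
translate([514, 469, 0]) cube([48, 34, 2166]);
translate([179, 469, 191]) cube([335, 34, 36]);
translate([179, 469, 456]) cube([335, 34, 36]);
translate([179, 469, 721]) cube([335, 34, 36]);
translate([179, 469, 986]) cube([335, 34, 36]);
translate([179, 469, 1251]) cube([335, 34, 36]);
translate([179, 469, 1516]) cube([335, 34, 36]);
translate([179, 469, 1781]) cube([335, 34, 36]);
translate([179, 469, 2046]) cube([335, 34, 36]);


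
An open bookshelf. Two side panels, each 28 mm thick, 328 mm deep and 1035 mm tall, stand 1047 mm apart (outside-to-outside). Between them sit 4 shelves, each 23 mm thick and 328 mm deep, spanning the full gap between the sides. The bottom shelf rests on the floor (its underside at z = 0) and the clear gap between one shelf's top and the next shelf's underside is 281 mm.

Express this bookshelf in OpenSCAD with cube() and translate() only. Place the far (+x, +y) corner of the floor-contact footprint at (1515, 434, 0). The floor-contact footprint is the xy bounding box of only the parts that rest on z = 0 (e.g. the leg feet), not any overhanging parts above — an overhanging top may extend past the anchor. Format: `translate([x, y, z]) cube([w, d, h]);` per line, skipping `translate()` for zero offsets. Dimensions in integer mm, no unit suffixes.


translate([468, 106, 0]) cube([28, 328, 1035]);
translate([1487, 106, 0]) cube([28, 328, 1035]);
translate([496, 106, 0]) cube([991, 328, 23]);
translate([496, 106, 304]) cube([991, 328, 23]);
translate([496, 106, 608]) cube([991, 328, 23]);
translate([496, 106, 912]) cube([991, 328, 23]);


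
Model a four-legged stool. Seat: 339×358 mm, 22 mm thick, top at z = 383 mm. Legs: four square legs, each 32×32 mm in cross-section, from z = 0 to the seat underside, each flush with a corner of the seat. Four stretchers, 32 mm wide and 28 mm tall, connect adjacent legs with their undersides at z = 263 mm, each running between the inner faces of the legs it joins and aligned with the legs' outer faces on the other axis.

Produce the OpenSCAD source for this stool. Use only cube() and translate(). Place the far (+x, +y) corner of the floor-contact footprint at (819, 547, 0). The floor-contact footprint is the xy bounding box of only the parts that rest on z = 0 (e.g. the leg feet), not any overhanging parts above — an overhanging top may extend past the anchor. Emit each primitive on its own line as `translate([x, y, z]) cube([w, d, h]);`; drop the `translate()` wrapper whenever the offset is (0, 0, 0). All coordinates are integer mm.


translate([480, 189, 361]) cube([339, 358, 22]);
translate([480, 189, 0]) cube([32, 32, 361]);
translate([787, 189, 0]) cube([32, 32, 361]);
translate([480, 515, 0]) cube([32, 32, 361]);
translate([787, 515, 0]) cube([32, 32, 361]);
translate([512, 189, 263]) cube([275, 32, 28]);
translate([512, 515, 263]) cube([275, 32, 28]);
translate([480, 221, 263]) cube([32, 294, 28]);
translate([787, 221, 263]) cube([32, 294, 28]);


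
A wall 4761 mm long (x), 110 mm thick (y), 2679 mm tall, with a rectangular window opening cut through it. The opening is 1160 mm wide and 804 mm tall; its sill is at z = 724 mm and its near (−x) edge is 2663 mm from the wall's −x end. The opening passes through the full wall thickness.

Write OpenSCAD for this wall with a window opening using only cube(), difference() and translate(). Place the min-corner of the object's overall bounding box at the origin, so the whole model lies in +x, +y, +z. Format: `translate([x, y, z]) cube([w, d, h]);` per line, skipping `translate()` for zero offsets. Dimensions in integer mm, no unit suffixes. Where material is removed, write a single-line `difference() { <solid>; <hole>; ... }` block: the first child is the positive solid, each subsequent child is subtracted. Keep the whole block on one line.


difference() { cube([4761, 110, 2679]); translate([2663, 0, 724]) cube([1160, 110, 804]); }


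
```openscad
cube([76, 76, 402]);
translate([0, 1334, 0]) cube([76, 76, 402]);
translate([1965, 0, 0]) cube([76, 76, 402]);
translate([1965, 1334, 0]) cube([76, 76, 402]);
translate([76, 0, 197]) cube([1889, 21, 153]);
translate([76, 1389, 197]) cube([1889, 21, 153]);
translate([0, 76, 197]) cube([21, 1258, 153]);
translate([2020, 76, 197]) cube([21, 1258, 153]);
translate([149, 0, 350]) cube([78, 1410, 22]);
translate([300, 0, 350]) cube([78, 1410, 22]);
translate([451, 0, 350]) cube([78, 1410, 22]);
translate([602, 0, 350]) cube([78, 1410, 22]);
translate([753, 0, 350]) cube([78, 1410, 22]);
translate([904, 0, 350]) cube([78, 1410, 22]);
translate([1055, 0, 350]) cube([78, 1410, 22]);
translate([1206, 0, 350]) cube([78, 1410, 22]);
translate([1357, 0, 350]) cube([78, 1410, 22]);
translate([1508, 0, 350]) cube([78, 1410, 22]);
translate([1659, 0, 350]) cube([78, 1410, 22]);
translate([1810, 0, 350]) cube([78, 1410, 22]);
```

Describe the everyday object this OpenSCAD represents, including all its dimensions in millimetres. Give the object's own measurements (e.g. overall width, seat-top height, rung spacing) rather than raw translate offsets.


A bed frame 2041 mm long (x) by 1410 mm wide (y). Four 76×76 mm corner posts, 402 mm tall, at the corners of the footprint. Four rails of 21 mm thickness and 153 mm height run between adjacent posts with their undersides at z = 197 mm, their outer faces flush with the outside of the frame (the two x-running rails run between the posts' inner faces; the two y-running rails run between the posts' inner faces). 12 slats, each 78 mm wide (x) and 22 mm thick, lie across the top of the two x-running rails, running the full 1410 mm width of the frame in y; along x they sit between the end posts with a 73 mm gap after the −x posts and between neighbouring slats, leaving 77 mm before the +x posts.


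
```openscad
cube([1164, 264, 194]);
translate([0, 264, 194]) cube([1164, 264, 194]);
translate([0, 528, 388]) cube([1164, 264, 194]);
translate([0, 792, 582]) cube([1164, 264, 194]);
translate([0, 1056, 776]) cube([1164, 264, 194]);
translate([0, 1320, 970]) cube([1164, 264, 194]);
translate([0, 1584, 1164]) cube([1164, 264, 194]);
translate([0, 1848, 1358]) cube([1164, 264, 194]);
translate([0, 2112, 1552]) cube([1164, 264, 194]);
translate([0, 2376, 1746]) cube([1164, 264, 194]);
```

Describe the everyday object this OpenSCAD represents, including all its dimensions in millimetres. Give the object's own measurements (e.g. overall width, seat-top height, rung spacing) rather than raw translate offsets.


A straight staircase of 10 solid steps. Each step is 1164 mm wide (x), 264 mm deep (y, the going) and 194 mm tall (the rise). The first step rests on the floor; each subsequent step sits one going further in +y and one rise higher in +z, directly behind and above the previous step with no overlap.


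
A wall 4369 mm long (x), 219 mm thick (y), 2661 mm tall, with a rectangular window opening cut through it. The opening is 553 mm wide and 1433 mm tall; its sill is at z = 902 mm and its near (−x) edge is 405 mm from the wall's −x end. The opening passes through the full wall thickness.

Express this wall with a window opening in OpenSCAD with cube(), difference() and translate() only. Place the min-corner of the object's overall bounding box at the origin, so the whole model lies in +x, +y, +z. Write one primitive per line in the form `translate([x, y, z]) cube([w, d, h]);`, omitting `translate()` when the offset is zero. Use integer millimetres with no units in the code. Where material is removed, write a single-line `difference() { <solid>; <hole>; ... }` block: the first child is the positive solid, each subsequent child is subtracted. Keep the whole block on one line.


difference() { cube([4369, 219, 2661]); translate([405, 0, 902]) cube([553, 219, 1433]); }


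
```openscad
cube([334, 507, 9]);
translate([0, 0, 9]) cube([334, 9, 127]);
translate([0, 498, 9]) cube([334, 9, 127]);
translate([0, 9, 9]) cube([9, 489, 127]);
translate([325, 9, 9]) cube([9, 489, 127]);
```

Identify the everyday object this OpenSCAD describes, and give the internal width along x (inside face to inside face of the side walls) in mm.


An open box. The internal width is 316 mm.

A 334×507 base slab with four walls standing on it — an open box. The base is 334 mm wide and the walls are 9 mm thick, so the internal width is 334 − 2 × 9 = 316 mm.


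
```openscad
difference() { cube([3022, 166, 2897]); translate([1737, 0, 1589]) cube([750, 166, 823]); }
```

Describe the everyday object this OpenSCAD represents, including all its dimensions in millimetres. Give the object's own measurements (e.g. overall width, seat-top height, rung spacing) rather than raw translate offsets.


A wall 3022 mm long (x), 166 mm thick (y), 2897 mm tall, with a rectangular window opening cut through it. The opening is 750 mm wide and 823 mm tall; its sill is at z = 1589 mm and its near (−x) edge is 1737 mm from the wall's −x end. The opening passes through the full wall thickness.


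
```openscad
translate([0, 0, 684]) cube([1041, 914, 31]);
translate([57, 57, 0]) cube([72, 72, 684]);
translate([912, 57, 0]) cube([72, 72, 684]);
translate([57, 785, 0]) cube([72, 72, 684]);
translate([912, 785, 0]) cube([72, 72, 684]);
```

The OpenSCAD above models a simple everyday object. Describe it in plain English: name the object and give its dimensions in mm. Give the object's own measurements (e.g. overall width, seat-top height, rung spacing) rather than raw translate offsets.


A rectangular dining table. The top is 1041×914×31 mm with its upper surface at z = 715 mm. It stands on four 72×72 mm square legs, each inset 57 mm from the nearest pair of top edges, running from the floor to the underside of the top.


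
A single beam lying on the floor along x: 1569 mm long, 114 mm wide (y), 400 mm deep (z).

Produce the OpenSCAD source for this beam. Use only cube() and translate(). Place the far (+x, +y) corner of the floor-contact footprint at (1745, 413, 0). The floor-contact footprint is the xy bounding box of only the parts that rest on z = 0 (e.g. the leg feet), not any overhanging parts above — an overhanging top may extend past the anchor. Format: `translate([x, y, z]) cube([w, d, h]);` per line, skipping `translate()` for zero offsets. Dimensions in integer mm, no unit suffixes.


translate([176, 299, 0]) cube([1569, 114, 400]);


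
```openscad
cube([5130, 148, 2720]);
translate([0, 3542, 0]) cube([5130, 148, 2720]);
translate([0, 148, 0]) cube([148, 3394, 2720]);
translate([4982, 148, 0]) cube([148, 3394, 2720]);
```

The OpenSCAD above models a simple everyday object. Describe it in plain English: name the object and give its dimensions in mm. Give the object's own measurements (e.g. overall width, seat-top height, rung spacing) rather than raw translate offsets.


The wall frame of a small rectangular building: four walls, each 2720 mm tall and 148 mm thick, enclosing a footprint 5130 mm (x) by 3690 mm (y) outside-to-outside, with no floor or roof. The front and back walls (the −y and +y sides) span the full width; the two side walls fit between them.


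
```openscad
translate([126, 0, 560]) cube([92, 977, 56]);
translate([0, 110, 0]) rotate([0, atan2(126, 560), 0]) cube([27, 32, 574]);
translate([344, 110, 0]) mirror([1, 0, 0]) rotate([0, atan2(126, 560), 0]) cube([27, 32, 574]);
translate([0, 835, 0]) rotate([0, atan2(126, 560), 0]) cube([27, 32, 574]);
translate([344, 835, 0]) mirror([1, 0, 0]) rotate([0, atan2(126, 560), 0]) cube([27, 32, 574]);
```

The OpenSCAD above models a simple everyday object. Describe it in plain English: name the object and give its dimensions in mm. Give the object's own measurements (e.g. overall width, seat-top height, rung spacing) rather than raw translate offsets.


A sawhorse. A 92×977×56 mm beam (x, y, z) sits on two A-frame leg pairs. Each pair is two raked legs of 27×32 mm section (32 mm along y) splaying symmetrically in x. Each leg rises 560 mm vertically over 126 mm of horizontal reach and is 574 mm long along its own axis. Every leg's outer bottom edge rests on the floor and its outer top edge meets a bottom edge of the beam — the left legs (tilting toward +x) meet the beam's −x bottom edge, the right legs (their mirror images, tilting toward −x) meet its +x bottom edge — so the leg tops tuck under the beam, the beam's underside is 560 mm above the floor, and the feet are 344 mm apart outside-to-outside with the beam centred between them. The two leg pairs are set in 110 mm from either end of the beam.


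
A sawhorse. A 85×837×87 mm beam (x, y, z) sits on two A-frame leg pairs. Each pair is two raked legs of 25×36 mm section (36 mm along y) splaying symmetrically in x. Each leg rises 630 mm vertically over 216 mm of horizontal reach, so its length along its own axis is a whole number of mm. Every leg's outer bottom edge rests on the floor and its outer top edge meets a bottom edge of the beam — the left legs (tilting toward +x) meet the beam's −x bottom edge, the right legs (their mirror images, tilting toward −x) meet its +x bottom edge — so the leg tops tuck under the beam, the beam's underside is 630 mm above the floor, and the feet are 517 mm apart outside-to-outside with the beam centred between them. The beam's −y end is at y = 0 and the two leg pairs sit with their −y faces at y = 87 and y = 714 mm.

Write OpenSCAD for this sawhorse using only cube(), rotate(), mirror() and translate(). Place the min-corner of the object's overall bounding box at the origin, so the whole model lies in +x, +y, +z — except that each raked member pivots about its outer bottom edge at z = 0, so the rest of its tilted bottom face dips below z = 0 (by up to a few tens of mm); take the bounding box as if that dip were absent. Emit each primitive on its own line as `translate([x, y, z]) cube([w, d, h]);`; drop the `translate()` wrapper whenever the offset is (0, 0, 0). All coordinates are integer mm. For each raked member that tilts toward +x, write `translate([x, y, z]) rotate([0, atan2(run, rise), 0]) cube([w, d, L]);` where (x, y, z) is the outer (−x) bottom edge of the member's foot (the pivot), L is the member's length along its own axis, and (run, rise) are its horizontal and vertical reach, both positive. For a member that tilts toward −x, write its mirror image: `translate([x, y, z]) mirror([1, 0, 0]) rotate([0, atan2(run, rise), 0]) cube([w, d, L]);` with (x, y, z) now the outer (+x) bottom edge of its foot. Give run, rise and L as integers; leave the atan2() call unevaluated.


translate([216, 0, 630]) cube([85, 837, 87]);
translate([0, 87, 0]) rotate([0, atan2(216, 630), 0]) cube([25, 36, 666]);
translate([517, 87, 0]) mirror([1, 0, 0]) rotate([0, atan2(216, 630), 0]) cube([25, 36, 666]);
translate([0, 714, 0]) rotate([0, atan2(216, 630), 0]) cube([25, 36, 666]);
translate([517, 714, 0]) mirror([1, 0, 0]) rotate([0, atan2(216, 630), 0]) cube([25, 36, 666]);


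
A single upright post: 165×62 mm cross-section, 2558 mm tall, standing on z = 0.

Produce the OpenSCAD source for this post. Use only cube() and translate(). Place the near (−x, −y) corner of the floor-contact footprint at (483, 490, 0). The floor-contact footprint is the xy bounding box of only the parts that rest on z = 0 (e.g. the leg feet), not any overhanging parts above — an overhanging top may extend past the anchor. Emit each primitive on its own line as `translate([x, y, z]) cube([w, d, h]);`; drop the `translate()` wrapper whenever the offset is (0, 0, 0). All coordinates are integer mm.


translate([483, 490, 0]) cube([165, 62, 2558]);


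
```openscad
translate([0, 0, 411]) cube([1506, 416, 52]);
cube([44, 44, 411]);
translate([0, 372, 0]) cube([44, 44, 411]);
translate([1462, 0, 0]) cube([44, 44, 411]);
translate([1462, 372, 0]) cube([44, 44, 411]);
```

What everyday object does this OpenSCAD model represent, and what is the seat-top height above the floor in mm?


A bench. The seat-top height is 463 mm.

A long slab on four corner posts — a bench. The slab sits at z = 411 with thickness 52, so the top is 411 + 52 = 463 mm.


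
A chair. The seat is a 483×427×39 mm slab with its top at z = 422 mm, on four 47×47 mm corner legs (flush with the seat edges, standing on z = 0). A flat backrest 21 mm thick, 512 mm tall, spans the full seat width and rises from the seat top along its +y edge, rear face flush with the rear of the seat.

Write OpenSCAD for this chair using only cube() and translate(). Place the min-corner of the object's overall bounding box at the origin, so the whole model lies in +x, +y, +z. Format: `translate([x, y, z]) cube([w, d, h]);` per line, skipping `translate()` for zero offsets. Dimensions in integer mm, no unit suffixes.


translate([0, 0, 383]) cube([483, 427, 39]);
cube([47, 47, 383]);
translate([436, 0, 0]) cube([47, 47, 383]);
translate([0, 380, 0]) cube([47, 47, 383]);
translate([436, 380, 0]) cube([47, 47, 383]);
translate([0, 406, 422]) cube([483, 21, 512]);


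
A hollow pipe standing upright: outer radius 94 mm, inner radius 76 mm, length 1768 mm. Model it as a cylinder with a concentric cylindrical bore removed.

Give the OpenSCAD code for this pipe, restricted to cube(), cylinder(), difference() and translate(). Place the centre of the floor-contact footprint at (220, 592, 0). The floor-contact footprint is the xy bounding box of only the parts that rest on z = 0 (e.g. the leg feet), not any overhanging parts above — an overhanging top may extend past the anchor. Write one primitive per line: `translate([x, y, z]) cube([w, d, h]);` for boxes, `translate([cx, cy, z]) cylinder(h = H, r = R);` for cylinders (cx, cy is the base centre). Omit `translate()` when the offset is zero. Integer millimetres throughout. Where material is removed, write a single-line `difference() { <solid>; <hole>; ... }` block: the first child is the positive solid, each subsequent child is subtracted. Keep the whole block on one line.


difference() { translate([220, 592, 0]) cylinder(h = 1768, r = 94); translate([220, 592, 0]) cylinder(h = 1768, r = 76); }


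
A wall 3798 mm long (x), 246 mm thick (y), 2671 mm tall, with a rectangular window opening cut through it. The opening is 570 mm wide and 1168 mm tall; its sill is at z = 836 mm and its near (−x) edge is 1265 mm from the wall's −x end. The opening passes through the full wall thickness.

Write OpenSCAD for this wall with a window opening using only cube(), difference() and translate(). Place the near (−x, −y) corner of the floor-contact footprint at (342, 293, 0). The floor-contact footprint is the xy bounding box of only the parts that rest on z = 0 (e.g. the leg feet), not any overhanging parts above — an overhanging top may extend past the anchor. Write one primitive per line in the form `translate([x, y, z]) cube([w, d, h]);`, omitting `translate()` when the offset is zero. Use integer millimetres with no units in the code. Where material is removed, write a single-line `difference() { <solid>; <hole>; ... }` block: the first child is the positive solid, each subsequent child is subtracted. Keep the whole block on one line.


difference() { translate([342, 293, 0]) cube([3798, 246, 2671]); translate([1607, 293, 836]) cube([570, 246, 1168]); }


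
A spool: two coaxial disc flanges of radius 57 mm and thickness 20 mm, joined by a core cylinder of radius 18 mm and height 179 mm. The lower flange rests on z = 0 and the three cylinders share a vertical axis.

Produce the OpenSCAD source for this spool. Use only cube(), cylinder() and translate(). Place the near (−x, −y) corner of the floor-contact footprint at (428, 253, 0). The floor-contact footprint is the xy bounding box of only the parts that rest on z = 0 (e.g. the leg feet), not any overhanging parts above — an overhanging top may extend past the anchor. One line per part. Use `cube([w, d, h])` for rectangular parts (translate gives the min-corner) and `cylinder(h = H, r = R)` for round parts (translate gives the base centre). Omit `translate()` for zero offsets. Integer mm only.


translate([485, 310, 0]) cylinder(h = 20, r = 57);
translate([485, 310, 20]) cylinder(h = 179, r = 18);
translate([485, 310, 199]) cylinder(h = 20, r = 57);
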